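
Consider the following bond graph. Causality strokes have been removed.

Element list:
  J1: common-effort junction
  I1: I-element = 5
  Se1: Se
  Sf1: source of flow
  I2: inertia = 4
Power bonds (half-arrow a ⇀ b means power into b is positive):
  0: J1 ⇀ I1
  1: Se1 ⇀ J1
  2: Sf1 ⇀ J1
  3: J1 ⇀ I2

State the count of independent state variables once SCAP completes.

#1 stroke→J1  (Se1 fixes effort; stroke away)
#2 stroke→Sf1  (Sf1 fixes flow; stroke at Sf1)
#0 stroke→I1  (J1 effort already set via bond 1)
#3 stroke→I2  (0-jn J1 has e-setter on 1)

2  (I1, I2 all integral)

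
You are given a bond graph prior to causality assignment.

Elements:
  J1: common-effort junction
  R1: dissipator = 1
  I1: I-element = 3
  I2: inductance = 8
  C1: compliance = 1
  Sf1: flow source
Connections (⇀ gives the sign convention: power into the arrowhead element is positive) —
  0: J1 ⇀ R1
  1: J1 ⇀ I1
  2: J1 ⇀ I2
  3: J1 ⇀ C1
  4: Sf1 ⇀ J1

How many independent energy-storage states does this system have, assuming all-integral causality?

b4 →Sf1  (Sf1 (Sf) sets flow on bond)
b1 →I1  (I1: I, integral causality)
b2 →I2  (I2: I, integral causality)
b3 →J1  (C1: C, integral causality)
b0 →R1  (J1: bond 3 brought effort, rest push out)

3  (C1, I1, I2 all integral)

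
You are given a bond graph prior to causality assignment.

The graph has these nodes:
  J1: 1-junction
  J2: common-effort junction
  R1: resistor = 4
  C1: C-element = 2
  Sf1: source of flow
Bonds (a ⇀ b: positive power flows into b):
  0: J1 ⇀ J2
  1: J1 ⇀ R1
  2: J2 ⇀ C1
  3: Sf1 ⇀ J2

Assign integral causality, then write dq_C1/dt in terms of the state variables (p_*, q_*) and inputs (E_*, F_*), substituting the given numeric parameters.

β3 →Sf1  (source Sf1 imposes f)
β2 →J2  (C1 integral (e out))
β0 →J1  (J2 effort already set via bond 2)
β1 →R1  (only one flow-in slot at J1)

dq_C1/dt = F_Sf1 - q_C1/8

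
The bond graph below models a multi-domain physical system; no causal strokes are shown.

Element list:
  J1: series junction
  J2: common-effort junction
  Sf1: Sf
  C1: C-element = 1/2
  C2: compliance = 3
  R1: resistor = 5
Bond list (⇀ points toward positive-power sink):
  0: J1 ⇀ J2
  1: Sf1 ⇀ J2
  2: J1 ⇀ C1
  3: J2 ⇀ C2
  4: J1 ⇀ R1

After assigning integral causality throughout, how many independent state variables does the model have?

2  (C1, C2 all integral)

#1 →Sf1  (source Sf1 imposes f)
#2 →J1  (C1 outputs effort q/C1)
#3 →J2  (C2 integral (e out))
#0 →J1  (0-jn J2 has e-setter on 3)
#4 →R1  (closing 1-jn rule on J1)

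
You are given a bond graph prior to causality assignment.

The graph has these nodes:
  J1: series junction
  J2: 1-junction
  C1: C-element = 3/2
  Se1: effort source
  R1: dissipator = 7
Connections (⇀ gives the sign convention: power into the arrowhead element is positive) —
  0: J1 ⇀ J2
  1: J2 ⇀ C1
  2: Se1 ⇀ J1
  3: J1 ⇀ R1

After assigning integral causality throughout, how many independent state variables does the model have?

1  (C1 all integral)

#2 |J1  (Se1 (Se) sets effort on bond)
#1 |J2  (C1 outputs effort q/C1)
#0 |J1  (only one flow-in slot at J2)
#3 |R1  (J1: last free bond brings flow in)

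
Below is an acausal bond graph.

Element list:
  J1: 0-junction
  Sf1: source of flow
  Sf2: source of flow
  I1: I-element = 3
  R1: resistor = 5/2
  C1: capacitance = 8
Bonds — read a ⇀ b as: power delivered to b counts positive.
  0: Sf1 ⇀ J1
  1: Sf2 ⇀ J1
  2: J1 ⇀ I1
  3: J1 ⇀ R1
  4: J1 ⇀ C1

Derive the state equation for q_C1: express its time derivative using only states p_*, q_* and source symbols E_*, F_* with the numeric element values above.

bond 0 |Sf1  (Sf1 fixes flow; stroke at Sf1)
bond 1 |Sf2  (source Sf2 imposes f)
bond 2 |I1  (I1: I, integral causality)
bond 4 |J1  (prefer integral on C1)
bond 3 |R1  (common-e at J1 fixed by 4)

dq_C1/dt = F_Sf1 + F_Sf2 - p_I1/3 - q_C1/20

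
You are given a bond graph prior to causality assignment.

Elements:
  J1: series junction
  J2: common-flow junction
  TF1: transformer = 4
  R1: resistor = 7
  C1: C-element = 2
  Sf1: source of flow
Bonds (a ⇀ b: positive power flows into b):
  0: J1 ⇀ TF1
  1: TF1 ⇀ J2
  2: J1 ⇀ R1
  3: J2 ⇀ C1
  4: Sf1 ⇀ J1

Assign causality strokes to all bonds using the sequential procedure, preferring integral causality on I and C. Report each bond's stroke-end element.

β4 stroke→Sf1  (Sf1 fixes flow; stroke at Sf1)
β0 stroke→J1  (J1 flow already set via bond 4)
β2 stroke→J1  (common-f at J1 fixed by 4)
β1 stroke→TF1  (through TF1, causality passes straight; one stroke at TF1)
β3 stroke→J2  (1-jn J2 has f-setter on 1)

#0 |J1
#1 |TF1
#2 |J1
#3 |J2
#4 |Sf1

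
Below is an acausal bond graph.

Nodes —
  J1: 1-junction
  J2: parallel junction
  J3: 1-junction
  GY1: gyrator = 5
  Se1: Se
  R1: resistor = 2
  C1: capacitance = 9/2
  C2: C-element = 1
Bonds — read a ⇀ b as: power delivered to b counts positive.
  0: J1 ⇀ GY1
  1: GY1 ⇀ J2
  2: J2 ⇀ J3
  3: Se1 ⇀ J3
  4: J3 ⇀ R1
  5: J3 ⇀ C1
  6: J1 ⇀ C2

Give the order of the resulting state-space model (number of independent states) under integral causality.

bond 3 |J3  (Se1: effort source, stroke at far end)
bond 5 |J3  (C1: C, integral causality)
bond 6 |J1  (C2: C, integral causality)
bond 0 |GY1  (J1: last free bond brings flow in)
bond 1 |GY1  (GY GY1: same side as bond 0)
bond 2 |J2  (J2: last free bond brings effort in)
bond 4 |J3  (1-jn J3 has f-setter on 2)

2  (C1, C2 all integral)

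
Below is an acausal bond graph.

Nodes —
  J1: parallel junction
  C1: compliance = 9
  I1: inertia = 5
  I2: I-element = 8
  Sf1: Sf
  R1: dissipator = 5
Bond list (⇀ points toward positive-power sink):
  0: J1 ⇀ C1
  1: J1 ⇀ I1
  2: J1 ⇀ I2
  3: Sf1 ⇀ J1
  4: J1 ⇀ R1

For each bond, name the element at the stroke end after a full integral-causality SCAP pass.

#0 →J1
#1 →I1
#2 →I2
#3 →Sf1
#4 →R1

b3 stroke at Sf1  (Sf1: flow source, stroke at near end)
b0 stroke at J1  (C1 outputs effort q/C1)
b1 stroke at I1  (0-jn J1 has e-setter on 0)
b2 stroke at I2  (J1 effort already set via bond 0)
b4 stroke at R1  (J1: bond 0 brought effort, rest push out)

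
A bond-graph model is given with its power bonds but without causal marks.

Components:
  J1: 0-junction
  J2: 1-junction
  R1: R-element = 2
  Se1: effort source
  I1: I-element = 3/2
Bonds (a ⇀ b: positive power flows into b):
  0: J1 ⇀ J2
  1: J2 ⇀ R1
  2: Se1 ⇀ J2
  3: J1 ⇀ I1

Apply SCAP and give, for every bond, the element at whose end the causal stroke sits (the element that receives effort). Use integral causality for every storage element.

#0 →J1
#1 →J2
#2 →J2
#3 →I1

b2 stroke at J2  (Se1 fixes effort; stroke away)
b3 stroke at I1  (I1 integral (f out))
b0 stroke at J1  (closing 0-jn rule on J1)
b1 stroke at J2  (1-jn J2 has f-setter on 0)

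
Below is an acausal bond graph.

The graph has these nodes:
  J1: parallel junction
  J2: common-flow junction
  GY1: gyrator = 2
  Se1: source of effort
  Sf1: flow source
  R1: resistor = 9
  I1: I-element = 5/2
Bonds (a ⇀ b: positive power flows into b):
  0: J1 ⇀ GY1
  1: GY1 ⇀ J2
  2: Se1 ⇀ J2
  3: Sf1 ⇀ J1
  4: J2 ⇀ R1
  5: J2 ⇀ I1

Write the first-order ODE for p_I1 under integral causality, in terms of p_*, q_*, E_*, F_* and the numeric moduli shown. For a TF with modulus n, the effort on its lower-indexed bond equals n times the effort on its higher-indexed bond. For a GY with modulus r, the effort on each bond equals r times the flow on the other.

dp_I1/dt = E_Se1 + 2*F_Sf1 - 18*p_I1/5

#2 stroke→J2  (Se1: effort source, stroke at far end)
#3 stroke→Sf1  (source Sf1 imposes f)
#0 stroke→J1  (closing 0-jn rule on J1)
#1 stroke→J2  (GY GY1: same side as bond 0)
#5 stroke→I1  (I1 integral (f out))
#4 stroke→J2  (common-f at J2 fixed by 5)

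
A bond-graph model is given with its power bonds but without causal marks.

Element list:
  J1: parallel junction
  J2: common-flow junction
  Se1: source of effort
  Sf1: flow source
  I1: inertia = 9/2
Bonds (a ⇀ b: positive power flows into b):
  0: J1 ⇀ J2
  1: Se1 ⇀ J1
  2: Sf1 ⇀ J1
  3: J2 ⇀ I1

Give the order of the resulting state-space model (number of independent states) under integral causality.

b1 →J1  (Se1 (Se) sets effort on bond)
b2 →Sf1  (Sf1 fixes flow; stroke at Sf1)
b0 →J2  (J1: bond 1 brought effort, rest push out)
b3 →I1  (J2 needs exactly one f-in)

1  (I1 all integral)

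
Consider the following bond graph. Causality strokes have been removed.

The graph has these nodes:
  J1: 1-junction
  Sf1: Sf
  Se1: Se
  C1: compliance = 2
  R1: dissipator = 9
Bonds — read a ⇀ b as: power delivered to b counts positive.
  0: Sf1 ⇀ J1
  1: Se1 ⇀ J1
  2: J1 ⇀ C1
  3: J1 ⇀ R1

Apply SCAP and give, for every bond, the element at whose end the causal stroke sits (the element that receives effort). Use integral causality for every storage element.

b0 |Sf1  (Sf1 (Sf) sets flow on bond)
b1 |J1  (source Se1 imposes e)
b2 |J1  (J1 flow already set via bond 0)
b3 |J1  (J1: bond 0 brought flow, rest push out)

β0 |Sf1
β1 |J1
β2 |J1
β3 |J1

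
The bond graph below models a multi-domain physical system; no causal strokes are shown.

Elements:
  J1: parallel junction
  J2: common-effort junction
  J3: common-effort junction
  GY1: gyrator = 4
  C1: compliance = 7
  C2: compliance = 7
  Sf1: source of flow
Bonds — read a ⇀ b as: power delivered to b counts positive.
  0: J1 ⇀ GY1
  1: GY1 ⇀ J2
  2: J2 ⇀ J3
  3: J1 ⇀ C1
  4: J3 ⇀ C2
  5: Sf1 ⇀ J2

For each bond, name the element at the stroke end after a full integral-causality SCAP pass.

bond 5 stroke→Sf1  (source Sf1 imposes f)
bond 3 stroke→J1  (C1 outputs effort q/C1)
bond 0 stroke→GY1  (J1: bond 3 brought effort, rest push out)
bond 1 stroke→GY1  (GY1 both-in/both-out from 0)
bond 2 stroke→J2  (J2: last free bond brings effort in)
bond 4 stroke→J3  (closing 0-jn rule on J3)

β0 →GY1
β1 →GY1
β2 →J2
β3 →J1
β4 →J3
β5 →Sf1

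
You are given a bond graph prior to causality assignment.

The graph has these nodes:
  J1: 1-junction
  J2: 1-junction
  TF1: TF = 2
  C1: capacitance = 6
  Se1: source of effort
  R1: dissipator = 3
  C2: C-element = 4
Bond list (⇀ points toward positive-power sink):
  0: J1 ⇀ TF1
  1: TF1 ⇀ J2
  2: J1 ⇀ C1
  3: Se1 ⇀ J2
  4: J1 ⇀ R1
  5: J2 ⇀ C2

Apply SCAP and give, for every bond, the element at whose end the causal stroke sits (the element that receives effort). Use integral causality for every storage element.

β3 stroke at J2  (Se1 fixes effort; stroke away)
β2 stroke at J1  (C1 integral (e out))
β5 stroke at J2  (C2: C, integral causality)
β1 stroke at TF1  (J2 needs exactly one f-in)
β0 stroke at J1  (TF1: transformer flips bond 1)
β4 stroke at R1  (closing 1-jn rule on J1)

bond 0 stroke→J1
bond 1 stroke→TF1
bond 2 stroke→J1
bond 3 stroke→J2
bond 4 stroke→R1
bond 5 stroke→J2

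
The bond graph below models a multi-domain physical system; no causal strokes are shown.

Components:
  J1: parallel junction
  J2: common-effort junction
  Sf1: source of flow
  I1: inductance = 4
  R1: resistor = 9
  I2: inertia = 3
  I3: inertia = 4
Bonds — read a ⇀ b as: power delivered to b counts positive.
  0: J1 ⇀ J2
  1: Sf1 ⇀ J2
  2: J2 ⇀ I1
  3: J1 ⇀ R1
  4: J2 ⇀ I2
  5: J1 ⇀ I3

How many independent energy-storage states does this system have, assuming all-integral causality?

3  (I1, I2, I3 all integral)

b1 stroke at Sf1  (Sf1 fixes flow; stroke at Sf1)
b2 stroke at I1  (I1 outputs flow p/I1)
b4 stroke at I2  (I2 integral (f out))
b0 stroke at J2  (only one effort-in slot at J2)
b5 stroke at I3  (prefer integral on I3)
b3 stroke at J1  (J1: last free bond brings effort in)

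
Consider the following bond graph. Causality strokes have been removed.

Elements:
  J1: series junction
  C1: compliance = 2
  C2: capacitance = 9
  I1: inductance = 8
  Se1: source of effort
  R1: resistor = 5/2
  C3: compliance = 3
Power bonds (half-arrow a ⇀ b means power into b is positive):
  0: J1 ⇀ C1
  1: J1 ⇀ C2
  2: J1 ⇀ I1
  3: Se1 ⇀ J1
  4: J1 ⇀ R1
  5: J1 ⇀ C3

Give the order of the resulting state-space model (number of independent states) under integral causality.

β3 |J1  (Se1: effort source, stroke at far end)
β0 |J1  (C1 integral (e out))
β1 |J1  (prefer integral on C2)
β2 |I1  (I1 outputs flow p/I1)
β4 |J1  (J1 flow already set via bond 2)
β5 |J1  (common-f at J1 fixed by 2)

4  (C1, C2, C3, I1 all integral)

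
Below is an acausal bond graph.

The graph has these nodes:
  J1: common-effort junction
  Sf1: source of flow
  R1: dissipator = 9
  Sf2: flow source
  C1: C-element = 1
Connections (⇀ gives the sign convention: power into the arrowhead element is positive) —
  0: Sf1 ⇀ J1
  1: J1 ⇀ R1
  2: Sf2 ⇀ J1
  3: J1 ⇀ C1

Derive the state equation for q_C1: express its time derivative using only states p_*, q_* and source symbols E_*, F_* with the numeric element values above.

dq_C1/dt = F_Sf1 + F_Sf2 - q_C1/9

β0 →Sf1  (source Sf1 imposes f)
β2 →Sf2  (source Sf2 imposes f)
β3 →J1  (prefer integral on C1)
β1 →R1  (J1 effort already set via bond 3)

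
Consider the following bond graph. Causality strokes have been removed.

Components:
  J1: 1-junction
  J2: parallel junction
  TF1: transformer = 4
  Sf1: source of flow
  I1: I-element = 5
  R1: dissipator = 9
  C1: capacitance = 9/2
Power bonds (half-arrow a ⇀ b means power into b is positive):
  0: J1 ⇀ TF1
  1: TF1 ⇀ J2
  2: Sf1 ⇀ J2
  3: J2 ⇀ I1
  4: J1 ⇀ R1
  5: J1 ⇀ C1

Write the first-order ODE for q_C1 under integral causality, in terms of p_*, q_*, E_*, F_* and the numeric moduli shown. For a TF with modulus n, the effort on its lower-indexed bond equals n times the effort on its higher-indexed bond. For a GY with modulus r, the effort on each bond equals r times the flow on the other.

dq_C1/dt = -F_Sf1/4 + p_I1/20

bond 2 |Sf1  (Sf1 (Sf) sets flow on bond)
bond 3 |I1  (I1 integral (f out))
bond 1 |J2  (only one effort-in slot at J2)
bond 0 |TF1  (through TF1, causality passes straight; one stroke at TF1)
bond 4 |J1  (common-f at J1 fixed by 0)
bond 5 |J1  (common-f at J1 fixed by 0)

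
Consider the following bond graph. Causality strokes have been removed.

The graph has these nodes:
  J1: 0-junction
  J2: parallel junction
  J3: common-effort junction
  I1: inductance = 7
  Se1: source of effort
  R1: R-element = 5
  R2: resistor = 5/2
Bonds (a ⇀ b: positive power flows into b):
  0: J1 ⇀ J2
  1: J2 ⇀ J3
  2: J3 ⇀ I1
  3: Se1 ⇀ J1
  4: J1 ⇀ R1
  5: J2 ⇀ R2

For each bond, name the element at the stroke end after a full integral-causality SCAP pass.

bond 3 →J1  (Se1 (Se) sets effort on bond)
bond 0 →J2  (common-e at J1 fixed by 3)
bond 4 →R1  (J1 effort already set via bond 3)
bond 1 →J3  (0-jn J2 has e-setter on 0)
bond 5 →R2  (common-e at J2 fixed by 0)
bond 2 →I1  (J3 effort already set via bond 1)

bond 0 →J2
bond 1 →J3
bond 2 →I1
bond 3 →J1
bond 4 →R1
bond 5 →R2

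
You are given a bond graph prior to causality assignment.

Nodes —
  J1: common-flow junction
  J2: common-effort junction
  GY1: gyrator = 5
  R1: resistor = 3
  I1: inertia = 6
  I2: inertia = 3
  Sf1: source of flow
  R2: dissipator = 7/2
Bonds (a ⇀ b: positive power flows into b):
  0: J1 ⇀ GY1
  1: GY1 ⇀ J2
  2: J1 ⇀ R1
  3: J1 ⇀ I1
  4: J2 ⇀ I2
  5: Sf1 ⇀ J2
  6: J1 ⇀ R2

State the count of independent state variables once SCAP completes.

2  (I1, I2 all integral)

bond 5 stroke at Sf1  (Sf1 fixes flow; stroke at Sf1)
bond 3 stroke at I1  (I1: I, integral causality)
bond 0 stroke at J1  (J1 flow already set via bond 3)
bond 2 stroke at J1  (J1 flow already set via bond 3)
bond 6 stroke at J1  (1-jn J1 has f-setter on 3)
bond 1 stroke at J2  (GY1: gyrator matches bond 0)
bond 4 stroke at I2  (0-jn J2 has e-setter on 1)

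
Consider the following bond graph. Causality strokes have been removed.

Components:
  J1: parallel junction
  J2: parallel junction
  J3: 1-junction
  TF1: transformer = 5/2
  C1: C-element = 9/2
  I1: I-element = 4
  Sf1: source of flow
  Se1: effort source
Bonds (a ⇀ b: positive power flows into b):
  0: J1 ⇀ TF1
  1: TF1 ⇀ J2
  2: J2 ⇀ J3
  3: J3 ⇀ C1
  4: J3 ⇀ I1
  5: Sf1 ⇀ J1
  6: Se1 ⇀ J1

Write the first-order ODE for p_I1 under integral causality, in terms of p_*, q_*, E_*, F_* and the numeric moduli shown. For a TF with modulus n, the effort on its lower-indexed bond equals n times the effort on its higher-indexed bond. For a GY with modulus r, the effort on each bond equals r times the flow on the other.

bond 5 stroke at Sf1  (source Sf1 imposes f)
bond 6 stroke at J1  (Se1 (Se) sets effort on bond)
bond 0 stroke at TF1  (J1 effort already set via bond 6)
bond 1 stroke at J2  (through TF1, causality passes straight; one stroke at TF1)
bond 2 stroke at J3  (J2 effort already set via bond 1)
bond 3 stroke at J3  (C1 integral (e out))
bond 4 stroke at I1  (only one flow-in slot at J3)

dp_I1/dt = 2*E_Se1/5 - 2*q_C1/9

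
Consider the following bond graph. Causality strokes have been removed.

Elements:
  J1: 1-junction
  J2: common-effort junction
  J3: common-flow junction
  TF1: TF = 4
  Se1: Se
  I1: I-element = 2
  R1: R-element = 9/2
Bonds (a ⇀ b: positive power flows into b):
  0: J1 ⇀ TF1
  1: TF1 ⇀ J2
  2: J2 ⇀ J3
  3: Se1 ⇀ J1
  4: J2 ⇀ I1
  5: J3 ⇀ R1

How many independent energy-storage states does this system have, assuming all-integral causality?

#3 →J1  (source Se1 imposes e)
#0 →TF1  (closing 1-jn rule on J1)
#1 →J2  (TF1 one-in-one-out from 0)
#2 →J3  (0-jn J2 has e-setter on 1)
#4 →I1  (0-jn J2 has e-setter on 1)
#5 →R1  (J3 needs exactly one f-in)

1  (I1 all integral)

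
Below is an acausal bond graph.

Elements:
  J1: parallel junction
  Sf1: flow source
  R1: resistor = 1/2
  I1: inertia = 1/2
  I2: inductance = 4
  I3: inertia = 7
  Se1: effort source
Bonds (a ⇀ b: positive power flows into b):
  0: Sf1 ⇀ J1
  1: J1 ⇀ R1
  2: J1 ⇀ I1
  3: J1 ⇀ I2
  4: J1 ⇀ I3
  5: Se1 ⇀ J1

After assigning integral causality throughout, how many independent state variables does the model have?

#0 stroke at Sf1  (Sf1 fixes flow; stroke at Sf1)
#5 stroke at J1  (source Se1 imposes e)
#1 stroke at R1  (J1 effort already set via bond 5)
#2 stroke at I1  (common-e at J1 fixed by 5)
#3 stroke at I2  (0-jn J1 has e-setter on 5)
#4 stroke at I3  (J1: bond 5 brought effort, rest push out)

3  (I1, I2, I3 all integral)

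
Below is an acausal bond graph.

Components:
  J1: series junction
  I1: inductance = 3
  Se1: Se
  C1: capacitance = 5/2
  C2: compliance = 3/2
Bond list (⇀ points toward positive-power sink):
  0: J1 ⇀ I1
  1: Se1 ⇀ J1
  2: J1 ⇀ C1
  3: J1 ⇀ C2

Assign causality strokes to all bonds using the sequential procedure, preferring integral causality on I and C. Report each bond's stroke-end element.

b0 |I1
b1 |J1
b2 |J1
b3 |J1

bond 1 →J1  (Se1 (Se) sets effort on bond)
bond 0 →I1  (I1 outputs flow p/I1)
bond 2 →J1  (J1 flow already set via bond 0)
bond 3 →J1  (1-jn J1 has f-setter on 0)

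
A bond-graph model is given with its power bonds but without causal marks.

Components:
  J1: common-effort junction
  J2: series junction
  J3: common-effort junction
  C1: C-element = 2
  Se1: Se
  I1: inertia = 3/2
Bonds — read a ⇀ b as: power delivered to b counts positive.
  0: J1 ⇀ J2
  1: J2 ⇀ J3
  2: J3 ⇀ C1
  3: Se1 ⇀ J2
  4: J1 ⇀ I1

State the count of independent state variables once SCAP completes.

β3 →J2  (Se1 (Se) sets effort on bond)
β2 →J3  (C1 outputs effort q/C1)
β1 →J2  (J3: bond 2 brought effort, rest push out)
β0 →J1  (only one flow-in slot at J2)
β4 →I1  (0-jn J1 has e-setter on 0)

2  (C1, I1 all integral)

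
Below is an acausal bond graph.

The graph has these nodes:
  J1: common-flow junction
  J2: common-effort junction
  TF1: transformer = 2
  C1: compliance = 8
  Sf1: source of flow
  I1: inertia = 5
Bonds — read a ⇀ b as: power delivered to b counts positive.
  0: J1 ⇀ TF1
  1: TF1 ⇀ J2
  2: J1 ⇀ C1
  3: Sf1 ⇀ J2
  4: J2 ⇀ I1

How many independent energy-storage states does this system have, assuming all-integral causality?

bond 3 |Sf1  (Sf1 fixes flow; stroke at Sf1)
bond 2 |J1  (C1 outputs effort q/C1)
bond 0 |TF1  (closing 1-jn rule on J1)
bond 1 |J2  (through TF1, causality passes straight; one stroke at TF1)
bond 4 |I1  (J2 effort already set via bond 1)

2  (C1, I1 all integral)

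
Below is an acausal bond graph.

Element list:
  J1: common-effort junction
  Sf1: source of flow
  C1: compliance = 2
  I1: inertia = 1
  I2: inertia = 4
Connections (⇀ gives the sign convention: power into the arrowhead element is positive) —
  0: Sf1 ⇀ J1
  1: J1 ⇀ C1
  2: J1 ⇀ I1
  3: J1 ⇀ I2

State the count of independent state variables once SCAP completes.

3  (C1, I1, I2 all integral)

#0 |Sf1  (Sf1: flow source, stroke at near end)
#1 |J1  (C1: C, integral causality)
#2 |I1  (J1 effort already set via bond 1)
#3 |I2  (0-jn J1 has e-setter on 1)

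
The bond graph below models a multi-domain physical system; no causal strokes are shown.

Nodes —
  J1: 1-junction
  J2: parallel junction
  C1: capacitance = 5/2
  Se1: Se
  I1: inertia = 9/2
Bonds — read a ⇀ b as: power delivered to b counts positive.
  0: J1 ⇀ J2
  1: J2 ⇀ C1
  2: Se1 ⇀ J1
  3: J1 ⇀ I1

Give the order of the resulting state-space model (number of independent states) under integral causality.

b2 stroke→J1  (Se1 fixes effort; stroke away)
b1 stroke→J2  (C1 outputs effort q/C1)
b0 stroke→J1  (common-e at J2 fixed by 1)
b3 stroke→I1  (J1: last free bond brings flow in)

2  (C1, I1 all integral)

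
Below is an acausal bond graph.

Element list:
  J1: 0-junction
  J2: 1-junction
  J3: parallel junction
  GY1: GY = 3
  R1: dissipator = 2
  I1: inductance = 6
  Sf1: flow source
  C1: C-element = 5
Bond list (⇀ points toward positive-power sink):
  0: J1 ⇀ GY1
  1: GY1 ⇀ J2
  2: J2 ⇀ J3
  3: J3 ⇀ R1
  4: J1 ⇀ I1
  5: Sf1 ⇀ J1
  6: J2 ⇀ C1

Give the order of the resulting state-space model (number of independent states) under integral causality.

b5 stroke at Sf1  (Sf1: flow source, stroke at near end)
b4 stroke at I1  (I1 outputs flow p/I1)
b0 stroke at J1  (J1 needs exactly one e-in)
b1 stroke at J2  (GY1 both-in/both-out from 0)
b6 stroke at J2  (C1 integral (e out))
b2 stroke at J3  (J2: last free bond brings flow in)
b3 stroke at R1  (0-jn J3 has e-setter on 2)

2  (C1, I1 all integral)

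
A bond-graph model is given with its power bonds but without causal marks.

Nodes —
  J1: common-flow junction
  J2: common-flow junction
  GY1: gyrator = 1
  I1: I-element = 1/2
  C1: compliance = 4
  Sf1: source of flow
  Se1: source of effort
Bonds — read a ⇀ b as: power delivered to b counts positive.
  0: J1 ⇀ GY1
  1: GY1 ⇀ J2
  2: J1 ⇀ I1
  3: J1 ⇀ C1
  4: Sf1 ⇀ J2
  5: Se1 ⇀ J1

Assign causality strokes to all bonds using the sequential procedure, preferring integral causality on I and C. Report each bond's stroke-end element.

β0 stroke at J1
β1 stroke at J2
β2 stroke at I1
β3 stroke at J1
β4 stroke at Sf1
β5 stroke at J1

b4 stroke at Sf1  (Sf1 fixes flow; stroke at Sf1)
b5 stroke at J1  (Se1 fixes effort; stroke away)
b1 stroke at J2  (common-f at J2 fixed by 4)
b0 stroke at J1  (through GY1, causality inverts; strokes same side of GY1)
b2 stroke at I1  (I1 outputs flow p/I1)
b3 stroke at J1  (J1 flow already set via bond 2)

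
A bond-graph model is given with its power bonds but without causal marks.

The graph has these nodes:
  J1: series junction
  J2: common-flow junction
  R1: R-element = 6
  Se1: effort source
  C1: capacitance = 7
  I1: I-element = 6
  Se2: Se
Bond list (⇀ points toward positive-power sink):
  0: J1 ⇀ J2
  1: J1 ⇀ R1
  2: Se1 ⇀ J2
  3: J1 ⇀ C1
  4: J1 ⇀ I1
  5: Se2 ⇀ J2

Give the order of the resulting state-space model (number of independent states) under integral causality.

bond 2 →J2  (source Se1 imposes e)
bond 5 →J2  (Se2: effort source, stroke at far end)
bond 0 →J1  (closing 1-jn rule on J2)
bond 3 →J1  (C1: C, integral causality)
bond 4 →I1  (I1 outputs flow p/I1)
bond 1 →J1  (J1 flow already set via bond 4)

2  (C1, I1 all integral)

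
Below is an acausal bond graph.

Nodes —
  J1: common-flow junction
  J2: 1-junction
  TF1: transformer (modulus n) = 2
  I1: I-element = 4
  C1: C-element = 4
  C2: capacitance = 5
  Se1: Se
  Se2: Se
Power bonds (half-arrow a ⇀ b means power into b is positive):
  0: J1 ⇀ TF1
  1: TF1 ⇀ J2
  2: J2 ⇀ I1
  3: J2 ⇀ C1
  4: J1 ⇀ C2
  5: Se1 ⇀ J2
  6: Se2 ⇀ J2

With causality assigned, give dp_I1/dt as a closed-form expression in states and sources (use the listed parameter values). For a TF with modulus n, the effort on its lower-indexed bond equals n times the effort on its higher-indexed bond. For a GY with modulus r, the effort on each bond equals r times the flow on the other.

dp_I1/dt = E_Se1 + E_Se2 - q_C1/4 - q_C2/10

#5 |J2  (Se1 (Se) sets effort on bond)
#6 |J2  (Se2: effort source, stroke at far end)
#2 |I1  (I1: I, integral causality)
#1 |J2  (common-f at J2 fixed by 2)
#3 |J2  (common-f at J2 fixed by 2)
#0 |TF1  (TF1: transformer flips bond 1)
#4 |J1  (J1: bond 0 brought flow, rest push out)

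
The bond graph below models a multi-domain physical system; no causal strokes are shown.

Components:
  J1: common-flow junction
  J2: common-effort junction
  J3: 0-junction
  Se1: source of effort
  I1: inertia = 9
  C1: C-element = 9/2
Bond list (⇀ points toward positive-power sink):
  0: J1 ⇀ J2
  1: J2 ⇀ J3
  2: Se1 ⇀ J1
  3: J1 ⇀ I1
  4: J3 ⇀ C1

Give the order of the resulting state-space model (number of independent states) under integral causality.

β2 stroke at J1  (Se1 (Se) sets effort on bond)
β3 stroke at I1  (I1: I, integral causality)
β0 stroke at J1  (J1 flow already set via bond 3)
β1 stroke at J2  (only one effort-in slot at J2)
β4 stroke at J3  (closing 0-jn rule on J3)

2  (C1, I1 all integral)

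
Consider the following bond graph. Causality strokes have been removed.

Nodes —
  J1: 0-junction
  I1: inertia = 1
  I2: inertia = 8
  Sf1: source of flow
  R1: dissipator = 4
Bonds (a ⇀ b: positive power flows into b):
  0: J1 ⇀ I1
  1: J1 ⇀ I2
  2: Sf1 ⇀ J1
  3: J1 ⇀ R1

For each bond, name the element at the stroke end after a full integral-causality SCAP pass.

b0 →I1
b1 →I2
b2 →Sf1
b3 →J1

β2 stroke at Sf1  (Sf1 (Sf) sets flow on bond)
β0 stroke at I1  (I1 outputs flow p/I1)
β1 stroke at I2  (prefer integral on I2)
β3 stroke at J1  (closing 0-jn rule on J1)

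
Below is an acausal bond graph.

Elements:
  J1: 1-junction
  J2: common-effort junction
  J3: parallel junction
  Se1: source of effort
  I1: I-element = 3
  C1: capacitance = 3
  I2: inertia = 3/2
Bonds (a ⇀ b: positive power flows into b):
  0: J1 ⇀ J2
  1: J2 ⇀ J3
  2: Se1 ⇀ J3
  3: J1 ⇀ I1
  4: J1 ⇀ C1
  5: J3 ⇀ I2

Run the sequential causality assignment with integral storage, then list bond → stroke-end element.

bond 0 stroke→J1
bond 1 stroke→J2
bond 2 stroke→J3
bond 3 stroke→I1
bond 4 stroke→J1
bond 5 stroke→I2

bond 2 stroke at J3  (Se1 (Se) sets effort on bond)
bond 1 stroke at J2  (common-e at J3 fixed by 2)
bond 5 stroke at I2  (0-jn J3 has e-setter on 2)
bond 0 stroke at J1  (common-e at J2 fixed by 1)
bond 3 stroke at I1  (prefer integral on I1)
bond 4 stroke at J1  (J1: bond 3 brought flow, rest push out)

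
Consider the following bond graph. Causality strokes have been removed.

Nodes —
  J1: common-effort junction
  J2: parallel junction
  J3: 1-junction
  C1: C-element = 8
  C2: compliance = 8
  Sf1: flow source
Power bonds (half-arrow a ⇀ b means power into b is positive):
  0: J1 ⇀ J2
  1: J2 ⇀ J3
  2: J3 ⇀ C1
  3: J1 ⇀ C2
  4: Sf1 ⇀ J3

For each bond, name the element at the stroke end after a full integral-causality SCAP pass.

β0 stroke→J2
β1 stroke→J3
β2 stroke→J3
β3 stroke→J1
β4 stroke→Sf1

β4 stroke at Sf1  (source Sf1 imposes f)
β1 stroke at J3  (1-jn J3 has f-setter on 4)
β2 stroke at J3  (common-f at J3 fixed by 4)
β0 stroke at J2  (J2 needs exactly one e-in)
β3 stroke at J1  (only one effort-in slot at J1)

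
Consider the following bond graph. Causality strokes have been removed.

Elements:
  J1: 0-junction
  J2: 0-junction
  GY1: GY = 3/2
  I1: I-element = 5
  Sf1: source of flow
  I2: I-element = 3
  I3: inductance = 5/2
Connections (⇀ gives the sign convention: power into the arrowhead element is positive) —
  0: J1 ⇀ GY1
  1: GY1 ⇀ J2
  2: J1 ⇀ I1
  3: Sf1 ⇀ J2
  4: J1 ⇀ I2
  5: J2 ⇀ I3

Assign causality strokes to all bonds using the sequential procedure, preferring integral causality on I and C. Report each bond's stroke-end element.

#0 stroke at J1
#1 stroke at J2
#2 stroke at I1
#3 stroke at Sf1
#4 stroke at I2
#5 stroke at I3

β3 →Sf1  (Sf1: flow source, stroke at near end)
β2 →I1  (I1 outputs flow p/I1)
β4 →I2  (I2 outputs flow p/I2)
β0 →J1  (J1 needs exactly one e-in)
β1 →J2  (GY GY1: same side as bond 0)
β5 →I3  (common-e at J2 fixed by 1)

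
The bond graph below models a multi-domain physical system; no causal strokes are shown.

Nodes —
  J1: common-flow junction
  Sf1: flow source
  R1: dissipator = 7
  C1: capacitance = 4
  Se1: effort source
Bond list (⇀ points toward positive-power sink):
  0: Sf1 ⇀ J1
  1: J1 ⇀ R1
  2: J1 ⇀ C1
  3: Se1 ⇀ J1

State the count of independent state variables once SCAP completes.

1  (C1 all integral)

bond 0 stroke at Sf1  (Sf1 fixes flow; stroke at Sf1)
bond 3 stroke at J1  (Se1: effort source, stroke at far end)
bond 1 stroke at J1  (1-jn J1 has f-setter on 0)
bond 2 stroke at J1  (J1: bond 0 brought flow, rest push out)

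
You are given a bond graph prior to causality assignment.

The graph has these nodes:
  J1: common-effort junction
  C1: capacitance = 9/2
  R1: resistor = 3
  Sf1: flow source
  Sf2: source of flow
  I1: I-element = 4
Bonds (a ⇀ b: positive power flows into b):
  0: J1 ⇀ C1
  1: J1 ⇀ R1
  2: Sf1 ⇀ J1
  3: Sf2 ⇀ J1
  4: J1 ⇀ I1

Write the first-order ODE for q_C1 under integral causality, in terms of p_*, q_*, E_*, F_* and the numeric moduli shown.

dq_C1/dt = F_Sf1 + F_Sf2 - p_I1/4 - 2*q_C1/27

β2 |Sf1  (Sf1 (Sf) sets flow on bond)
β3 |Sf2  (Sf2 (Sf) sets flow on bond)
β0 |J1  (C1: C, integral causality)
β1 |R1  (common-e at J1 fixed by 0)
β4 |I1  (0-jn J1 has e-setter on 0)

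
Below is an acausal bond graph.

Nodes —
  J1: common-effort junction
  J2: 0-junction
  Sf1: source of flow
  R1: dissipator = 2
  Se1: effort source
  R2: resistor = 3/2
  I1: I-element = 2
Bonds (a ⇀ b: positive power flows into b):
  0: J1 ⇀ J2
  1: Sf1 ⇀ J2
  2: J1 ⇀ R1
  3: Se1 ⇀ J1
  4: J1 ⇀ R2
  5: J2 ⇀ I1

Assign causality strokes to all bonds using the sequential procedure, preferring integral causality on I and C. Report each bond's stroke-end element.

b1 stroke at Sf1  (source Sf1 imposes f)
b3 stroke at J1  (Se1 (Se) sets effort on bond)
b0 stroke at J2  (0-jn J1 has e-setter on 3)
b2 stroke at R1  (J1 effort already set via bond 3)
b4 stroke at R2  (0-jn J1 has e-setter on 3)
b5 stroke at I1  (J2: bond 0 brought effort, rest push out)

b0 stroke at J2
b1 stroke at Sf1
b2 stroke at R1
b3 stroke at J1
b4 stroke at R2
b5 stroke at I1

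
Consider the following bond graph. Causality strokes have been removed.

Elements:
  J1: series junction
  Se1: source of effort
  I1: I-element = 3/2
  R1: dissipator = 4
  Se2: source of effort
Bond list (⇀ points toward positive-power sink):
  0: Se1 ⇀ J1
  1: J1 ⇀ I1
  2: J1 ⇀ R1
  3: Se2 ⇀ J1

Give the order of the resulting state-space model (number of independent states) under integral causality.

1  (I1 all integral)

b0 stroke at J1  (Se1 fixes effort; stroke away)
b3 stroke at J1  (Se2 fixes effort; stroke away)
b1 stroke at I1  (I1 outputs flow p/I1)
b2 stroke at J1  (J1: bond 1 brought flow, rest push out)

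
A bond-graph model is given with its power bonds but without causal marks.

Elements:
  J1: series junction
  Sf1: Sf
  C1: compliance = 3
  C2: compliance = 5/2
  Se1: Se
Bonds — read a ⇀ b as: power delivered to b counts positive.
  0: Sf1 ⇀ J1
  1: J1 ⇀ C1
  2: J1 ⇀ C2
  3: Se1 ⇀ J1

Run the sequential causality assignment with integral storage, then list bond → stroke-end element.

β0 stroke at Sf1  (Sf1 fixes flow; stroke at Sf1)
β3 stroke at J1  (source Se1 imposes e)
β1 stroke at J1  (J1: bond 0 brought flow, rest push out)
β2 stroke at J1  (common-f at J1 fixed by 0)

#0 |Sf1
#1 |J1
#2 |J1
#3 |J1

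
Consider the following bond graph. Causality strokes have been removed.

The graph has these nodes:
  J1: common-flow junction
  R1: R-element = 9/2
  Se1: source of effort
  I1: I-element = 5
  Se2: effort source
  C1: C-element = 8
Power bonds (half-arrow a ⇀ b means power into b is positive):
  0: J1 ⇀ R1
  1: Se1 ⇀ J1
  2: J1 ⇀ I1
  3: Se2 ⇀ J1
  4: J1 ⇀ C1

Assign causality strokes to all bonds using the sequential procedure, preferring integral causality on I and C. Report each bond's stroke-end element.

#0 stroke at J1
#1 stroke at J1
#2 stroke at I1
#3 stroke at J1
#4 stroke at J1

#1 stroke at J1  (Se1 fixes effort; stroke away)
#3 stroke at J1  (Se2 fixes effort; stroke away)
#2 stroke at I1  (prefer integral on I1)
#0 stroke at J1  (1-jn J1 has f-setter on 2)
#4 stroke at J1  (1-jn J1 has f-setter on 2)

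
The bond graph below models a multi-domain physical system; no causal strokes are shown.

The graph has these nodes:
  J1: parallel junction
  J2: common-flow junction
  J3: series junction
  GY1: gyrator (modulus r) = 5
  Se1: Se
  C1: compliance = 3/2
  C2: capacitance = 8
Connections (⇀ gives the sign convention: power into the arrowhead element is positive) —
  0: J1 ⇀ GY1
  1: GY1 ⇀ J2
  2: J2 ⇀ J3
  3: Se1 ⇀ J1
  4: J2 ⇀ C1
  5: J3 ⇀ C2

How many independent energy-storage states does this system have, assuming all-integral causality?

#3 |J1  (Se1 fixes effort; stroke away)
#0 |GY1  (J1: bond 3 brought effort, rest push out)
#1 |GY1  (GY1 both-in/both-out from 0)
#2 |J2  (J2 flow already set via bond 1)
#4 |J2  (J2: bond 1 brought flow, rest push out)
#5 |J3  (1-jn J3 has f-setter on 2)

2  (C1, C2 all integral)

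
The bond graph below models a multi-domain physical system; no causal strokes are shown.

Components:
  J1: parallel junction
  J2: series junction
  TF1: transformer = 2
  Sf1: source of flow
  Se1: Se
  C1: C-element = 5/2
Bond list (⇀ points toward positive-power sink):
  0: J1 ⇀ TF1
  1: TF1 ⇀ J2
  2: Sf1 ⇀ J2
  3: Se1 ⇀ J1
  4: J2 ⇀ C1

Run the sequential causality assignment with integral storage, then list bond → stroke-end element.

#0 stroke→TF1
#1 stroke→J2
#2 stroke→Sf1
#3 stroke→J1
#4 stroke→J2

#2 stroke→Sf1  (Sf1 (Sf) sets flow on bond)
#3 stroke→J1  (Se1 (Se) sets effort on bond)
#0 stroke→TF1  (J1: bond 3 brought effort, rest push out)
#1 stroke→J2  (J2: bond 2 brought flow, rest push out)
#4 stroke→J2  (1-jn J2 has f-setter on 2)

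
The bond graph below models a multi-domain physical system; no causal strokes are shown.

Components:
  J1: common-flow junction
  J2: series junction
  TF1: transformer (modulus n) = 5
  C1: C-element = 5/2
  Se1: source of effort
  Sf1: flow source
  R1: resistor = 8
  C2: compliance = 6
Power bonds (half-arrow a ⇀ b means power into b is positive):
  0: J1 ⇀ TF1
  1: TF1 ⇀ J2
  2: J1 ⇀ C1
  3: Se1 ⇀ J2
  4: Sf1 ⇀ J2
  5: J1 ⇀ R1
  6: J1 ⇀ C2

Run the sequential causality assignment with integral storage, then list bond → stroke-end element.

β0 stroke at TF1
β1 stroke at J2
β2 stroke at J1
β3 stroke at J2
β4 stroke at Sf1
β5 stroke at J1
β6 stroke at J1

b3 |J2  (Se1: effort source, stroke at far end)
b4 |Sf1  (Sf1 (Sf) sets flow on bond)
b1 |J2  (1-jn J2 has f-setter on 4)
b0 |TF1  (TF TF1: opposite of bond 1)
b2 |J1  (1-jn J1 has f-setter on 0)
b5 |J1  (J1: bond 0 brought flow, rest push out)
b6 |J1  (J1 flow already set via bond 0)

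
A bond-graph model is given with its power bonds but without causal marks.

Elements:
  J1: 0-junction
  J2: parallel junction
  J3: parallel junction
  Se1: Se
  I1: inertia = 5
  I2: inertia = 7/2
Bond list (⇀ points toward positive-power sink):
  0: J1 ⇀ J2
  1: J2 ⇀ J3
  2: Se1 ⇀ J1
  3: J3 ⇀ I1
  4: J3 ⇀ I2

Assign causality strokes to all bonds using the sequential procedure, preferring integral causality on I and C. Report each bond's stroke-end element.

β0 stroke→J2
β1 stroke→J3
β2 stroke→J1
β3 stroke→I1
β4 stroke→I2

b2 |J1  (Se1: effort source, stroke at far end)
b0 |J2  (J1: bond 2 brought effort, rest push out)
b1 |J3  (common-e at J2 fixed by 0)
b3 |I1  (0-jn J3 has e-setter on 1)
b4 |I2  (0-jn J3 has e-setter on 1)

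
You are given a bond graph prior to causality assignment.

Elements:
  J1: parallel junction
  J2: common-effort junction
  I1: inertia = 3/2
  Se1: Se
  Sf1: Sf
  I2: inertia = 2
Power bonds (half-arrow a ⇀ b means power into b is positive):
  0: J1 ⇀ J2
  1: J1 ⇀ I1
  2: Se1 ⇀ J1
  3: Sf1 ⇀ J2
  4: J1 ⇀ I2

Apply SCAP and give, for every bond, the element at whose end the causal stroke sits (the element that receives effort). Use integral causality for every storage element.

b2 stroke→J1  (Se1 (Se) sets effort on bond)
b3 stroke→Sf1  (source Sf1 imposes f)
b0 stroke→J2  (common-e at J1 fixed by 2)
b1 stroke→I1  (common-e at J1 fixed by 2)
b4 stroke→I2  (common-e at J1 fixed by 2)

b0 →J2
b1 →I1
b2 →J1
b3 →Sf1
b4 →I2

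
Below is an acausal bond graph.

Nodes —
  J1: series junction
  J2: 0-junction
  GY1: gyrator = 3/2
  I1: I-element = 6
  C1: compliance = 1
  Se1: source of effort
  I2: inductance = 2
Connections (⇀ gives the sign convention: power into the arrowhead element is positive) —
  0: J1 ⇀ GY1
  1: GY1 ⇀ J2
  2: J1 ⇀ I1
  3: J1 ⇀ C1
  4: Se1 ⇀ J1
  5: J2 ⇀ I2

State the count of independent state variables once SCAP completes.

3  (C1, I1, I2 all integral)

β4 →J1  (Se1 fixes effort; stroke away)
β2 →I1  (I1 integral (f out))
β0 →J1  (1-jn J1 has f-setter on 2)
β3 →J1  (J1: bond 2 brought flow, rest push out)
β1 →J2  (GY1 both-in/both-out from 0)
β5 →I2  (0-jn J2 has e-setter on 1)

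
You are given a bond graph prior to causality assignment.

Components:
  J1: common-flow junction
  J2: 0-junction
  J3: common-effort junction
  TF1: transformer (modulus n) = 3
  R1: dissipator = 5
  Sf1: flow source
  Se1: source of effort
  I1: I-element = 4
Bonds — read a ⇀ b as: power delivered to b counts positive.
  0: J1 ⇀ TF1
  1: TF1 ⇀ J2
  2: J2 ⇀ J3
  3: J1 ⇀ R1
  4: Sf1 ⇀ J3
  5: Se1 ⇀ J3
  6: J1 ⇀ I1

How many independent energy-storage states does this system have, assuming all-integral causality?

β4 stroke at Sf1  (Sf1: flow source, stroke at near end)
β5 stroke at J3  (Se1 (Se) sets effort on bond)
β2 stroke at J2  (common-e at J3 fixed by 5)
β1 stroke at TF1  (common-e at J2 fixed by 2)
β0 stroke at J1  (TF TF1: opposite of bond 1)
β6 stroke at I1  (prefer integral on I1)
β3 stroke at J1  (1-jn J1 has f-setter on 6)

1  (I1 all integral)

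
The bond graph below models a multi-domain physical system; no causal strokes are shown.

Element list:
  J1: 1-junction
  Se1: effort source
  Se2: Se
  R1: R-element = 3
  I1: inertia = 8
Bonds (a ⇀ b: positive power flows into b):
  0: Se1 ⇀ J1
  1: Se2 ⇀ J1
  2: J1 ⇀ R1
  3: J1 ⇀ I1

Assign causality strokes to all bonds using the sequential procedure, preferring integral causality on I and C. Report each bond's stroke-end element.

β0 stroke→J1  (Se1: effort source, stroke at far end)
β1 stroke→J1  (Se2 (Se) sets effort on bond)
β3 stroke→I1  (I1: I, integral causality)
β2 stroke→J1  (J1: bond 3 brought flow, rest push out)

#0 |J1
#1 |J1
#2 |J1
#3 |I1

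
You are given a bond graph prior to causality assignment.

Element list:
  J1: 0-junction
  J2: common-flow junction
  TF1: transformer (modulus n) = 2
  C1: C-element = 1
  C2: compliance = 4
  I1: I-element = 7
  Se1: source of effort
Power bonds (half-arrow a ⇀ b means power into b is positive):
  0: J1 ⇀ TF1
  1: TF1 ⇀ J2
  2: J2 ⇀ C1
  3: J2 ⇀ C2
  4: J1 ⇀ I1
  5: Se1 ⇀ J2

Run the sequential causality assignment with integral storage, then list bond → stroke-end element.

β0 |J1
β1 |TF1
β2 |J2
β3 |J2
β4 |I1
β5 |J2

#5 |J2  (Se1: effort source, stroke at far end)
#2 |J2  (C1: C, integral causality)
#3 |J2  (C2: C, integral causality)
#1 |TF1  (closing 1-jn rule on J2)
#0 |J1  (TF TF1: opposite of bond 1)
#4 |I1  (0-jn J1 has e-setter on 0)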